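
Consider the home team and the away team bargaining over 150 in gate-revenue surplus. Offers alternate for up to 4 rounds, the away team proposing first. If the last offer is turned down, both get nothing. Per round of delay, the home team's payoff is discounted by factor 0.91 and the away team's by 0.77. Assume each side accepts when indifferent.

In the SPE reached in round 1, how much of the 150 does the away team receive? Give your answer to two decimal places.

22.96

Round 4 (the home team proposes): rejection yields 0 for the away team; the home team offers 0 and keeps 150.
Round 3 (the away team proposes): the home team can get 150 next round, worth 0.91 × 150 = 136.5 now, so the away team offers 136.5, keeping 13.5.
Round 2 (the home team proposes): the away team can get 13.5 next round, worth 0.77 × 13.5 = 10.395 now. The home team offers 10.395 and keeps 150 − 10.395 = 139.605.
Round 1 (the away team proposes): the home team can get 139.605 next round, worth 0.91 × 139.605 = 127.04055 now. The away team offers 127.04055 and keeps 150 − 127.04055 = 22.95945.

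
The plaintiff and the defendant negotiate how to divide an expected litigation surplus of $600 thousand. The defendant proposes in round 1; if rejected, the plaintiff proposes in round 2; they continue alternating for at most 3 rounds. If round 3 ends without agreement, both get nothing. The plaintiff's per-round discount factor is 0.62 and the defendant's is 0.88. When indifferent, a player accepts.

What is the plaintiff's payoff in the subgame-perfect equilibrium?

By backward induction:
Round 3 (the defendant proposes): rejection yields 0 for the plaintiff; the defendant offers 0 and keeps 600.
Round 2 (the plaintiff proposes): the defendant can get 600 next round, worth 0.88 × 600 = 528 now, so the plaintiff offers 528, keeping 72.
Round 1 (the defendant proposes): the plaintiff can get 72 next round, worth 0.62 × 72 = 44.64 now, so the defendant offers 44.64, keeping 555.36.

44.64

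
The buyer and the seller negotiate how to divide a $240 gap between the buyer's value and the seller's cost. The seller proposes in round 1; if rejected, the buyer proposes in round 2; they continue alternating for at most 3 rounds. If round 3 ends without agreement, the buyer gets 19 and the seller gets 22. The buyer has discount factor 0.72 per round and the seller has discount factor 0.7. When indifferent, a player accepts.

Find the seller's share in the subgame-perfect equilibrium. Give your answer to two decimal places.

178.58

Round 3 (the seller proposes): the buyer gets 19 if talks fail, so the seller offers 19 and keeps 221.
Round 2 (the buyer proposes): the seller can get 221 next round, worth 0.7 × 221 = 154.7 now. The buyer offers 154.7 and keeps 240 − 154.7 = 85.3.
Round 1 (the seller proposes): the buyer can get 85.3 next round, worth 0.72 × 85.3 = 61.416 now. The seller offers 61.416 and keeps 240 − 61.416 = 178.584.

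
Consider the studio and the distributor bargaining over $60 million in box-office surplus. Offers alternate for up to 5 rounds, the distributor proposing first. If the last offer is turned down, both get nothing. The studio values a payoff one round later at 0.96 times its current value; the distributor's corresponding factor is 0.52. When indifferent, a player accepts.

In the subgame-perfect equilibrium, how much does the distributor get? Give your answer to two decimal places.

18.55

By backward induction:
Round 5 (the distributor proposes): the studio will accept anything ≥ 0, so the distributor offers 0 and keeps 60.
Round 4 (the studio proposes): the distributor can get 60 next round, worth 0.52 × 60 = 31.2 now; the studio offers that and keeps 28.8.
Round 3 (the distributor proposes): the studio can get 28.8 next round, worth 0.96 × 28.8 = 27.648 now, so the distributor offers 27.648, keeping 32.352.
Round 2 (the studio proposes): the distributor can get 32.352 next round, worth 0.52 × 32.352 = 16.82304 now; the studio offers that and keeps 43.17696.
Round 1 (the distributor proposes): the studio can get 43.17696 next round, worth 0.96 × 43.17696 = 41.4498816 now, so the distributor offers 41.4498816, keeping 18.5501184.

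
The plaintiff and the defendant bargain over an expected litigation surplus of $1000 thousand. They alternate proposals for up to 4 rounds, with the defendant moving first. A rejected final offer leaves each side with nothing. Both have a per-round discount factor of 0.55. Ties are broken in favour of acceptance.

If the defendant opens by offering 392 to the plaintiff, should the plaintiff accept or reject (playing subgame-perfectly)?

Round 4 (the plaintiff proposes): rejection yields 0 for the defendant; the plaintiff offers 0 and keeps 1000.
Round 3 (the defendant proposes): the plaintiff can get 1000 next round, worth 0.55 × 1000 = 550 now, so the defendant offers 550, keeping 450.
Round 2 (the plaintiff proposes): the defendant can get 450 next round, worth 0.55 × 450 = 247.5 now. The plaintiff offers 247.5 and keeps 1000 − 247.5 = 752.5.
So by rejecting in round 1, the plaintiff gets 752.5 next round, worth 0.55 × 752.5 = 413.875 now.
Offer 392 < 413.875, so the plaintiff rejects.

Reject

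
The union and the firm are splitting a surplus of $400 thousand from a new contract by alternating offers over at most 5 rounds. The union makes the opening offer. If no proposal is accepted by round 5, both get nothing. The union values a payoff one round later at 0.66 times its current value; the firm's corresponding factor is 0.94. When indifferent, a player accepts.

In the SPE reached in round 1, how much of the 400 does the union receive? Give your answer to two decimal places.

192.85

Round 5 (the union proposes): the firm will accept anything ≥ 0, so the union offers 0 and keeps 400.
Round 4 (the firm proposes): the union can get 400 next round, worth 0.66 × 400 = 264 now, so the firm offers 264, keeping 136.
Round 3 (the union proposes): the firm can get 136 next round, worth 0.94 × 136 = 127.84 now, so the union offers 127.84, keeping 272.16.
Round 2 (the firm proposes): the union can get 272.16 next round, worth 0.66 × 272.16 = 179.6256 now, so the firm offers 179.6256, keeping 220.3744.
Round 1 (the union proposes): the firm can get 220.3744 next round, worth 0.94 × 220.3744 = 207.151936 now; the union offers that and keeps 192.848064.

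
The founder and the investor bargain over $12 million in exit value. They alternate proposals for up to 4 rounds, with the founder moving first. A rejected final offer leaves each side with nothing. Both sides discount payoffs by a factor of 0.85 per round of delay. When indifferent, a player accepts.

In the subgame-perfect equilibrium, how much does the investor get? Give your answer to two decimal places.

Work backward from the last round.
Round 4 (the investor proposes): the founder will accept anything ≥ 0, so the investor offers 0 and keeps 12.
Round 3 (the founder proposes): the investor can get 12 next round, worth 0.85 × 12 = 10.2 now. The founder offers 10.2 and keeps 12 − 10.2 = 1.8.
Round 2 (the investor proposes): the founder can get 1.8 next round, worth 0.85 × 1.8 = 1.53 now. The investor offers 1.53 and keeps 12 − 1.53 = 10.47.
Round 1 (the founder proposes): the investor can get 10.47 next round, worth 0.85 × 10.47 = 8.8995 now, so the founder offers 8.8995, keeping 3.1005.

8.90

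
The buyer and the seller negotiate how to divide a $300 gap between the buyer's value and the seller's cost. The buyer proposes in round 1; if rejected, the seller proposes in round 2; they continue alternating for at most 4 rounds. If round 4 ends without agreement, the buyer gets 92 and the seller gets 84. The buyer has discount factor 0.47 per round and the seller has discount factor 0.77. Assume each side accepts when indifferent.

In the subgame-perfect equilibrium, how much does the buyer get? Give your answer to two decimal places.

Round 4 (the seller proposes): the buyer gets 92 if talks fail, so the seller offers 92 and keeps 208.
Round 3 (the buyer proposes): the seller can get 208 next round, worth 0.77 × 208 = 160.16 now; the buyer offers that and keeps 139.84.
Round 2 (the seller proposes): the buyer can get 139.84 next round, worth 0.47 × 139.84 = 65.7248 now; the seller offers that and keeps 234.2752.
Round 1 (the buyer proposes): the seller can get 234.2752 next round, worth 0.77 × 234.2752 = 180.391904 now. The buyer offers 180.391904 and keeps 300 − 180.391904 = 119.608096.

119.61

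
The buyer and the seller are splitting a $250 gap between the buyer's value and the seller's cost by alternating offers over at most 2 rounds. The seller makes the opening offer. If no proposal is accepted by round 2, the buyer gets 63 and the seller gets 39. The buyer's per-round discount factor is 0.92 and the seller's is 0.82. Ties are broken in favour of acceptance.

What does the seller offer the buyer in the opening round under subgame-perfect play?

194.12

Round 2 (the buyer proposes): the seller gets 39 if talks fail, so the buyer offers 39 and keeps 211.
Round 1 (the seller proposes): the buyer can get 211 next round, worth 0.92 × 211 = 194.12 now, so the seller offers 194.12, keeping 55.88.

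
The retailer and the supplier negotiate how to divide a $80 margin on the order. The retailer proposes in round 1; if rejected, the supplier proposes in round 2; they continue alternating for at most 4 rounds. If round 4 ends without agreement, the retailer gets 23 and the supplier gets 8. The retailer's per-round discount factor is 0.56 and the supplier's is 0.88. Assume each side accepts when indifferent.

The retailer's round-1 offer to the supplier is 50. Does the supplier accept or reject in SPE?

Reject

Round 4 (the supplier proposes): the retailer gets 23 if talks fail, so the supplier offers 23 and keeps 57.
Round 3 (the retailer proposes): the supplier can get 57 next round, worth 0.88 × 57 = 50.16 now. The retailer offers 50.16 and keeps 80 − 50.16 = 29.84.
Round 2 (the supplier proposes): the retailer can get 29.84 next round, worth 0.56 × 29.84 = 16.7104 now. The supplier offers 16.7104 and keeps 80 − 16.7104 = 63.2896.
So by rejecting in round 1, the supplier gets 63.2896 next round, worth 0.88 × 63.2896 = 55.694848 now.
Offer 50 < 55.694848, so the supplier rejects.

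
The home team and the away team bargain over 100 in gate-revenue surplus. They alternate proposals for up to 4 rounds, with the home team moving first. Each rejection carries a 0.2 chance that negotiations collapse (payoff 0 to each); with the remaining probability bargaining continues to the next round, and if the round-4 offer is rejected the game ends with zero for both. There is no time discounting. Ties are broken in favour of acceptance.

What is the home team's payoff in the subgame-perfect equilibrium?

32.8

Round 4 (the away team proposes): rejection yields 0 for the home team; the away team offers 0 and keeps 100.
Round 3 (the home team proposes): rejecting gives the away team an expected 0.8 × 100 = 80. The home team offers 80 and keeps 100 − 80 = 20.
Round 2 (the away team proposes): rejecting gives the home team an expected 0.8 × 20 = 16. The away team offers 16 and keeps 100 − 16 = 84.
Round 1 (the home team proposes): rejecting gives the away team an expected 0.8 × 84 = 67.2, so the home team offers 67.2, keeping 32.8.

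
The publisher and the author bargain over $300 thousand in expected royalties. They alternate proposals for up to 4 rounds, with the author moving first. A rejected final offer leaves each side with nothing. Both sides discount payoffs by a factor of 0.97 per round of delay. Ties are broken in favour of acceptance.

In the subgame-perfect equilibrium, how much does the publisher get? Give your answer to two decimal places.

Round 4 (the publisher proposes): rejection yields 0 for the author; the publisher offers 0 and keeps 300.
Round 3 (the author proposes): the publisher can get 300 next round, worth 0.97 × 300 = 291 now. The author offers 291 and keeps 300 − 291 = 9.
Round 2 (the publisher proposes): the author can get 9 next round, worth 0.97 × 9 = 8.73 now. The publisher offers 8.73 and keeps 300 − 8.73 = 291.27.
Round 1 (the author proposes): the publisher can get 291.27 next round, worth 0.97 × 291.27 = 282.5319 now, so the author offers 282.5319, keeping 17.4681.

282.53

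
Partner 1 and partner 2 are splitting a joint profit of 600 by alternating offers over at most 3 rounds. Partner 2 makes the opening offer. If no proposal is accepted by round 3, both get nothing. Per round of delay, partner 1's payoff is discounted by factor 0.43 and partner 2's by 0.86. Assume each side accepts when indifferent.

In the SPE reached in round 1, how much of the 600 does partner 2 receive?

563.88

Round 3 (partner 2 proposes): partner 1 will accept anything ≥ 0, so partner 2 offers 0 and keeps 600.
Round 2 (partner 1 proposes): partner 2 can get 600 next round, worth 0.86 × 600 = 516 now; partner 1 offers that and keeps 84.
Round 1 (partner 2 proposes): partner 1 can get 84 next round, worth 0.43 × 84 = 36.12 now; partner 2 offers that and keeps 563.88.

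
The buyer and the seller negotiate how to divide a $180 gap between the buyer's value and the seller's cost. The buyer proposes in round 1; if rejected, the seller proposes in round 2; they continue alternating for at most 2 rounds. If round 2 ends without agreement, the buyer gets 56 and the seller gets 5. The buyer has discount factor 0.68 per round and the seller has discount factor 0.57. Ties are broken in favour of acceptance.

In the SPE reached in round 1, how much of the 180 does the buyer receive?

109.32

By backward induction:
Round 2 (the seller proposes): the buyer gets 56 if talks fail, so the seller offers 56 and keeps 124.
Round 1 (the buyer proposes): the seller can get 124 next round, worth 0.57 × 124 = 70.68 now. The buyer offers 70.68 and keeps 180 − 70.68 = 109.32.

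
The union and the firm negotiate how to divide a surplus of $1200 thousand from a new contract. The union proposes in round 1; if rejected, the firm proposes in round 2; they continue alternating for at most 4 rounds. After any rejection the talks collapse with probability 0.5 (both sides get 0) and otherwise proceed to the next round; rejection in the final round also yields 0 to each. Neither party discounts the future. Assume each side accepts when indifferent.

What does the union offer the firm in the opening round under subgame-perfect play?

Round 4 (the firm proposes): the union will accept anything ≥ 0, so the firm offers 0 and keeps 1200.
Round 3 (the union proposes): rejecting gives the firm an expected 0.5 × 1200 = 600, so the union offers 600, keeping 600.
Round 2 (the firm proposes): rejecting gives the union an expected 0.5 × 600 = 300; the firm offers that and keeps 900.
Round 1 (the union proposes): rejecting gives the firm an expected 0.5 × 900 = 450, so the union offers 450, keeping 750.

450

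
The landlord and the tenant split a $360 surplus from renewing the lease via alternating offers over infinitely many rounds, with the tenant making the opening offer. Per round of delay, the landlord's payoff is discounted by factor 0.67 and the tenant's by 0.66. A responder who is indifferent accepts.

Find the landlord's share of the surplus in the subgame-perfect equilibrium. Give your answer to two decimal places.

When the tenant proposes, the landlord accepts any offer worth at least 0.67 times what the landlord would get by proposing next round; and vice versa.
This gives x = 360 − 0.67y and y = 360 − 0.66x, where x and y are each side's share when it proposes.
Hence (1 − 0.67·0.66)x = 360(1 − 0.67), i.e. 0.5578·x = 118.8.
x ≈ 212.9796; the landlord's share is 360 − x ≈ 147.0204.

147.02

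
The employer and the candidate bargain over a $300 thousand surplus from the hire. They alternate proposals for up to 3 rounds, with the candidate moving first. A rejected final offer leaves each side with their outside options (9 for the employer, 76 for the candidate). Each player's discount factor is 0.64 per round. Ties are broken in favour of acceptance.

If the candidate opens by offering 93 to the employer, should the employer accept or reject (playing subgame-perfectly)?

Work out the employer's continuation value if the offer is rejected.
Round 3 (the candidate proposes): the employer gets 9 if talks fail, so the candidate offers 9 and keeps 291.
Round 2 (the employer proposes): the candidate can get 291 next round, worth 0.64 × 291 = 186.24 now. The employer offers 186.24 and keeps 300 − 186.24 = 113.76.
So by rejecting in round 1, the employer gets 113.76 next round, worth 0.64 × 113.76 = 72.8064 now.
Offer 93 ≥ 72.8064, so the employer accepts.

Accept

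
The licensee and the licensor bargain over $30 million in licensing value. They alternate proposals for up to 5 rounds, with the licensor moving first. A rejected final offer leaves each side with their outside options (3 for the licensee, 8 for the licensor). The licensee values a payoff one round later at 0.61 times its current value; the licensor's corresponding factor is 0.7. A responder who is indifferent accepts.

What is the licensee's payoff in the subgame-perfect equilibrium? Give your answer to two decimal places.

By backward induction:
Round 5 (the licensor proposes): the licensee gets 3 if talks fail, so the licensor offers 3 and keeps 27.
Round 4 (the licensee proposes): the licensor can get 27 next round, worth 0.7 × 27 = 18.9 now; the licensee offers that and keeps 11.1.
Round 3 (the licensor proposes): the licensee can get 11.1 next round, worth 0.61 × 11.1 = 6.771 now; the licensor offers that and keeps 23.229.
Round 2 (the licensee proposes): the licensor can get 23.229 next round, worth 0.7 × 23.229 = 16.2603 now. The licensee offers 16.2603 and keeps 30 − 16.2603 = 13.7397.
Round 1 (the licensor proposes): the licensee can get 13.7397 next round, worth 0.61 × 13.7397 = 8.381217 now; the licensor offers that and keeps 21.618783.

8.38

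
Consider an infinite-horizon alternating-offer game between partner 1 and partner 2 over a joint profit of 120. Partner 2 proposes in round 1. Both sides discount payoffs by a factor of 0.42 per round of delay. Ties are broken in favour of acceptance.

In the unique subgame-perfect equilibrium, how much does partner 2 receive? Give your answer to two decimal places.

84.51

When partner 2 proposes, partner 1 accepts any offer worth at least 0.42 times what partner 1 would get by proposing next round; and vice versa.
This gives x = 120 − 0.42y and y = 120 − 0.42x, where x and y are each side's share when it proposes.
Hence (1 − 0.42·0.42)x = 120(1 − 0.42), i.e. 0.8236·x = 69.6.
x ≈ 84.5070; partner 1's share is 120 − x ≈ 35.4930.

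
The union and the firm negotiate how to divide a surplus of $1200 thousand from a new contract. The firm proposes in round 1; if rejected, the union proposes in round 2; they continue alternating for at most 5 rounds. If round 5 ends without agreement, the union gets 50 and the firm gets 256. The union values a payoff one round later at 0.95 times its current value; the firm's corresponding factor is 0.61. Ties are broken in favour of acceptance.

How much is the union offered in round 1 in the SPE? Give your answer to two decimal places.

Work backward from the last round.
Round 5 (the firm proposes): the union gets 50 if talks fail, so the firm offers 50 and keeps 1150.
Round 4 (the union proposes): the firm can get 1150 next round, worth 0.61 × 1150 = 701.5 now, so the union offers 701.5, keeping 498.5.
Round 3 (the firm proposes): the union can get 498.5 next round, worth 0.95 × 498.5 = 473.575 now. The firm offers 473.575 and keeps 1200 − 473.575 = 726.425.
Round 2 (the union proposes): the firm can get 726.425 next round, worth 0.61 × 726.425 = 443.11925 now. The union offers 443.11925 and keeps 1200 − 443.11925 = 756.88075.
Round 1 (the firm proposes): the union can get 756.88075 next round, worth 0.95 × 756.88075 = 719.0367125 now, so the firm offers 719.0367125, keeping 480.9632875.

719.04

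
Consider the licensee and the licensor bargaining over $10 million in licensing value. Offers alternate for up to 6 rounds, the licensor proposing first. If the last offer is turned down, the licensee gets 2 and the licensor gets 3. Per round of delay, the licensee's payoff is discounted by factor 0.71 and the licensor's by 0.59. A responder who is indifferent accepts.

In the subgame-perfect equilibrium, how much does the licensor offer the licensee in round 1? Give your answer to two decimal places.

Round 6 (the licensee proposes): the licensor gets 3 if talks fail, so the licensee offers 3 and keeps 7.
Round 5 (the licensor proposes): the licensee can get 7 next round, worth 0.71 × 7 = 4.97 now. The licensor offers 4.97 and keeps 10 − 4.97 = 5.03.
Round 4 (the licensee proposes): the licensor can get 5.03 next round, worth 0.59 × 5.03 = 2.9677 now, so the licensee offers 2.9677, keeping 7.0323.
Round 3 (the licensor proposes): the licensee can get 7.0323 next round, worth 0.71 × 7.0323 = 4.992933 now, so the licensor offers 4.992933, keeping 5.007067.
Round 2 (the licensee proposes): the licensor can get 5.007067 next round, worth 0.59 × 5.007067 = 2.95416953 now, so the licensee offers 2.95416953, keeping 7.04583047.
Round 1 (the licensor proposes): the licensee can get 7.04583047 next round, worth 0.71 × 7.04583047 = 5.0025396337 now; the licensor offers that and keeps 4.9974603663.

5.00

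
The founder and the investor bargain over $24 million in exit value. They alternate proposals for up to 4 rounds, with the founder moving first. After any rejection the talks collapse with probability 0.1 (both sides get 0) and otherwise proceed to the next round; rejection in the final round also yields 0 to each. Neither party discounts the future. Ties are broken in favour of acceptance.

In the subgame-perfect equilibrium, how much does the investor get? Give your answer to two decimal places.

By backward induction:
Round 4 (the investor proposes): rejection yields 0 for the founder; the investor offers 0 and keeps 24.
Round 3 (the founder proposes): rejecting gives the investor an expected 0.9 × 24 = 21.6. The founder offers 21.6 and keeps 24 − 21.6 = 2.4.
Round 2 (the investor proposes): rejecting gives the founder an expected 0.9 × 2.4 = 2.16, so the investor offers 2.16, keeping 21.84.
Round 1 (the founder proposes): rejecting gives the investor an expected 0.9 × 21.84 = 19.656; the founder offers that and keeps 4.344.

19.66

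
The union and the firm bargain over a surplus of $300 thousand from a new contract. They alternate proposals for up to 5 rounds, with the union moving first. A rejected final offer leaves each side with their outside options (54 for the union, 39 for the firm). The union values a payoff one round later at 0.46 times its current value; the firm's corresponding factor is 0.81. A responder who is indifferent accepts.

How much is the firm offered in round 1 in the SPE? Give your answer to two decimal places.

185.53

Round 5 (the union proposes): the firm gets 39 if talks fail, so the union offers 39 and keeps 261.
Round 4 (the firm proposes): the union can get 261 next round, worth 0.46 × 261 = 120.06 now, so the firm offers 120.06, keeping 179.94.
Round 3 (the union proposes): the firm can get 179.94 next round, worth 0.81 × 179.94 = 145.7514 now. The union offers 145.7514 and keeps 300 − 145.7514 = 154.2486.
Round 2 (the firm proposes): the union can get 154.2486 next round, worth 0.46 × 154.2486 = 70.954356 now. The firm offers 70.954356 and keeps 300 − 70.954356 = 229.045644.
Round 1 (the union proposes): the firm can get 229.045644 next round, worth 0.81 × 229.045644 = 185.52697164 now. The union offers 185.52697164 and keeps 300 − 185.52697164 = 114.47302836.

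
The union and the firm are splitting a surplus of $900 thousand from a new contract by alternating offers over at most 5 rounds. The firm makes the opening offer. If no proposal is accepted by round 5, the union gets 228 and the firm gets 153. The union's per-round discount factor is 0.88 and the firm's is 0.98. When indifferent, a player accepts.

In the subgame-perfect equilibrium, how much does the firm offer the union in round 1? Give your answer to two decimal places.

By backward induction:
Round 5 (the firm proposes): the union gets 228 if talks fail, so the firm offers 228 and keeps 672.
Round 4 (the union proposes): the firm can get 672 next round, worth 0.98 × 672 = 658.56 now; the union offers that and keeps 241.44.
Round 3 (the firm proposes): the union can get 241.44 next round, worth 0.88 × 241.44 = 212.4672 now; the firm offers that and keeps 687.5328.
Round 2 (the union proposes): the firm can get 687.5328 next round, worth 0.98 × 687.5328 = 673.782144 now; the union offers that and keeps 226.217856.
Round 1 (the firm proposes): the union can get 226.217856 next round, worth 0.88 × 226.217856 = 199.07171328 now. The firm offers 199.07171328 and keeps 900 − 199.07171328 = 700.92828672.

199.07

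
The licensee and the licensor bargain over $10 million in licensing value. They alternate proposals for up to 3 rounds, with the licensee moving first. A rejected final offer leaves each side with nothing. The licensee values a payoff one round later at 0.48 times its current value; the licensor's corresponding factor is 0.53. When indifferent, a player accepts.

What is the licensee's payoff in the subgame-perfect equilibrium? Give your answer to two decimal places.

Solve by backward induction from round 3.
Round 3 (the licensee proposes): the licensor will accept anything ≥ 0, so the licensee offers 0 and keeps 10.
Round 2 (the licensor proposes): the licensee can get 10 next round, worth 0.48 × 10 = 4.8 now. The licensor offers 4.8 and keeps 10 − 4.8 = 5.2.
Round 1 (the licensee proposes): the licensor can get 5.2 next round, worth 0.53 × 5.2 = 2.756 now, so the licensee offers 2.756, keeping 7.244.

7.24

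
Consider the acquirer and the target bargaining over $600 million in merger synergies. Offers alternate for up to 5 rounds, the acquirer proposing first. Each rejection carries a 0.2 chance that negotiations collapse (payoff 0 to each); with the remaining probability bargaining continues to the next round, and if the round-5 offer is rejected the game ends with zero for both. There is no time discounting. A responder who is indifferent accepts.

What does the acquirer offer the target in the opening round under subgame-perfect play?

Round 5 (the acquirer proposes): rejection yields 0 for the target; the acquirer offers 0 and keeps 600.
Round 4 (the target proposes): rejecting gives the acquirer an expected 0.8 × 600 = 480; the target offers that and keeps 120.
Round 3 (the acquirer proposes): rejecting gives the target an expected 0.8 × 120 = 96. The acquirer offers 96 and keeps 600 − 96 = 504.
Round 2 (the target proposes): rejecting gives the acquirer an expected 0.8 × 504 = 403.2. The target offers 403.2 and keeps 600 − 403.2 = 196.8.
Round 1 (the acquirer proposes): rejecting gives the target an expected 0.8 × 196.8 = 157.44, so the acquirer offers 157.44, keeping 442.56.

157.44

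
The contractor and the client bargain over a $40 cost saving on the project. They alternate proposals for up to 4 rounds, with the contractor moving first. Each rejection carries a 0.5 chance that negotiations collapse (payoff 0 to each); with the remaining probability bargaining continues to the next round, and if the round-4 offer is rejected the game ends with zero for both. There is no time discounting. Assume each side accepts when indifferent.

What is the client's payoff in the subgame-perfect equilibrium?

15

Round 4 (the client proposes): the contractor will accept anything ≥ 0, so the client offers 0 and keeps 40.
Round 3 (the contractor proposes): rejecting gives the client an expected 0.5 × 40 = 20; the contractor offers that and keeps 20.
Round 2 (the client proposes): rejecting gives the contractor an expected 0.5 × 20 = 10; the client offers that and keeps 30.
Round 1 (the contractor proposes): rejecting gives the client an expected 0.5 × 30 = 15; the contractor offers that and keeps 25.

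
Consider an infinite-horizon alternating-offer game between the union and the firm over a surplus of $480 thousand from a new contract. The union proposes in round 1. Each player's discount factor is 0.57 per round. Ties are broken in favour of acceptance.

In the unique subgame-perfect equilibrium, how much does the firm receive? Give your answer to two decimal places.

174.27

When the union proposes, the firm accepts any offer worth at least 0.57 times what the firm would get by proposing next round; and vice versa.
This gives x = 480 − 0.57y and y = 480 − 0.57x, where x and y are each side's share when it proposes.
Hence (1 − 0.57·0.57)x = 480(1 − 0.57), i.e. 0.6751·x = 206.4.
x ≈ 305.7325; the firm's share is 480 − x ≈ 174.2675.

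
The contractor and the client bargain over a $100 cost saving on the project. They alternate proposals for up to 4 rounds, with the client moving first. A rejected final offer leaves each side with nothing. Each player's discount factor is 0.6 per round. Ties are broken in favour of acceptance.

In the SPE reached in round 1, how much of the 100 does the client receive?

Work backward from the last round.
Round 4 (the contractor proposes): rejection yields 0 for the client; the contractor offers 0 and keeps 100.
Round 3 (the client proposes): the contractor can get 100 next round, worth 0.6 × 100 = 60 now. The client offers 60 and keeps 100 − 60 = 40.
Round 2 (the contractor proposes): the client can get 40 next round, worth 0.6 × 40 = 24 now, so the contractor offers 24, keeping 76.
Round 1 (the client proposes): the contractor can get 76 next round, worth 0.6 × 76 = 45.6 now. The client offers 45.6 and keeps 100 − 45.6 = 54.4.

54.4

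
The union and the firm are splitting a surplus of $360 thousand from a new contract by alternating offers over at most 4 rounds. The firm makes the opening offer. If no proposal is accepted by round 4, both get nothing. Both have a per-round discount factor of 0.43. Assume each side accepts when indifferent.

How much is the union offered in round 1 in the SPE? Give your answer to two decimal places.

116.86

Round 4 (the union proposes): the firm will accept anything ≥ 0, so the union offers 0 and keeps 360.
Round 3 (the firm proposes): the union can get 360 next round, worth 0.43 × 360 = 154.8 now. The firm offers 154.8 and keeps 360 − 154.8 = 205.2.
Round 2 (the union proposes): the firm can get 205.2 next round, worth 0.43 × 205.2 = 88.236 now, so the union offers 88.236, keeping 271.764.
Round 1 (the firm proposes): the union can get 271.764 next round, worth 0.43 × 271.764 = 116.85852 now. The firm offers 116.85852 and keeps 360 − 116.85852 = 243.14148.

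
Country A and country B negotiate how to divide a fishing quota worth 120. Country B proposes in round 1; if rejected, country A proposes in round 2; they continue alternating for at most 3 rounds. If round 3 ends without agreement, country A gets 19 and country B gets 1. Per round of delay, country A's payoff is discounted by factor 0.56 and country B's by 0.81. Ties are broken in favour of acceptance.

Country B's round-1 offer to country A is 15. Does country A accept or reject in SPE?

Work out country A's continuation value if the offer is rejected.
Round 3 (country B proposes): country A gets 19 if talks fail, so country B offers 19 and keeps 101.
Round 2 (country A proposes): country B can get 101 next round, worth 0.81 × 101 = 81.81 now, so country A offers 81.81, keeping 38.19.
So by rejecting in round 1, country A gets 38.19 next round, worth 0.56 × 38.19 = 21.3864 now.
Offer 15 < 21.3864, so country A rejects.

Reject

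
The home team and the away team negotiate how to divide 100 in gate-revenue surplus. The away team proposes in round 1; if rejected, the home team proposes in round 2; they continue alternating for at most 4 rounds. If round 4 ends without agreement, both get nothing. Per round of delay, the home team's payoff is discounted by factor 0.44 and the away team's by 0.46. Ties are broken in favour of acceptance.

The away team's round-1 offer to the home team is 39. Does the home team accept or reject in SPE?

Accept

Round 4 (the home team proposes): rejection yields 0 for the away team; the home team offers 0 and keeps 100.
Round 3 (the away team proposes): the home team can get 100 next round, worth 0.44 × 100 = 44 now. The away team offers 44 and keeps 100 − 44 = 56.
Round 2 (the home team proposes): the away team can get 56 next round, worth 0.46 × 56 = 25.76 now, so the home team offers 25.76, keeping 74.24.
So by rejecting in round 1, the home team gets 74.24 next round, worth 0.44 × 74.24 = 32.6656 now.
Offer 39 ≥ 32.6656, so the home team accepts.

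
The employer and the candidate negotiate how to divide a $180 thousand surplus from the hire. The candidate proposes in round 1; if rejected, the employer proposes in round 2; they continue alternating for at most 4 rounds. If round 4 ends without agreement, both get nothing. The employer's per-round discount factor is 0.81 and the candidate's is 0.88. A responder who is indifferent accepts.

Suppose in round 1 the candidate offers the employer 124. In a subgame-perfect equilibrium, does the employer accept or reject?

Accept

Round 4 (the employer proposes): the candidate will accept anything ≥ 0, so the employer offers 0 and keeps 180.
Round 3 (the candidate proposes): the employer can get 180 next round, worth 0.81 × 180 = 145.8 now. The candidate offers 145.8 and keeps 180 − 145.8 = 34.2.
Round 2 (the employer proposes): the candidate can get 34.2 next round, worth 0.88 × 34.2 = 30.096 now; the employer offers that and keeps 149.904.
So by rejecting in round 1, the employer gets 149.904 next round, worth 0.81 × 149.904 = 121.42224 now.
Offer 124 ≥ 121.42224, so the employer accepts.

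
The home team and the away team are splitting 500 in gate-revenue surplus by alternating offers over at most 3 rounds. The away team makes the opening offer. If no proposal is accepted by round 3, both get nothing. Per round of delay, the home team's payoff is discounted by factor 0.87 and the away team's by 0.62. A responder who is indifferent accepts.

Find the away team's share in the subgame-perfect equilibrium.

334.7

Round 3 (the away team proposes): the home team will accept anything ≥ 0, so the away team offers 0 and keeps 500.
Round 2 (the home team proposes): the away team can get 500 next round, worth 0.62 × 500 = 310 now; the home team offers that and keeps 190.
Round 1 (the away team proposes): the home team can get 190 next round, worth 0.87 × 190 = 165.3 now. The away team offers 165.3 and keeps 500 − 165.3 = 334.7.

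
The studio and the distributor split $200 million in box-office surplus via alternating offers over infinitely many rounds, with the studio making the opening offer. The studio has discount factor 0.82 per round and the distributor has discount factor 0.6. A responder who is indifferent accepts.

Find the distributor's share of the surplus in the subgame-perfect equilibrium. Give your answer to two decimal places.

42.52

When the studio proposes, the distributor accepts any offer worth at least 0.6 times what the distributor would get by proposing next round; and vice versa.
This gives x = 200 − 0.6y and y = 200 − 0.82x, where x and y are each side's share when it proposes.
Hence (1 − 0.6·0.82)x = 200(1 − 0.6), i.e. 0.508·x = 80.
x ≈ 157.4803; the distributor's share is 200 − x ≈ 42.5197.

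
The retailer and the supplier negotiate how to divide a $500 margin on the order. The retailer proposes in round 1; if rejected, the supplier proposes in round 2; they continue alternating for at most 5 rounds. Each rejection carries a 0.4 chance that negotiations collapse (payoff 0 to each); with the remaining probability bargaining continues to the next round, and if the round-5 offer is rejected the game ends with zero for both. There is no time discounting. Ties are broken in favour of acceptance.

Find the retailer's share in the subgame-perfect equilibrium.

Round 5 (the retailer proposes): the supplier will accept anything ≥ 0, so the retailer offers 0 and keeps 500.
Round 4 (the supplier proposes): rejecting gives the retailer an expected 0.6 × 500 = 300, so the supplier offers 300, keeping 200.
Round 3 (the retailer proposes): rejecting gives the supplier an expected 0.6 × 200 = 120. The retailer offers 120 and keeps 500 − 120 = 380.
Round 2 (the supplier proposes): rejecting gives the retailer an expected 0.6 × 380 = 228, so the supplier offers 228, keeping 272.
Round 1 (the retailer proposes): rejecting gives the supplier an expected 0.6 × 272 = 163.2. The retailer offers 163.2 and keeps 500 − 163.2 = 336.8.

336.8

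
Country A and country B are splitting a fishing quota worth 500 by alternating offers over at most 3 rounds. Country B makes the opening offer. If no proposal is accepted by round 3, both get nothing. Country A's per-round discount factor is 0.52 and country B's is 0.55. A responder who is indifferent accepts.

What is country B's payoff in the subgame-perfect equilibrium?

Round 3 (country B proposes): country A will accept anything ≥ 0, so country B offers 0 and keeps 500.
Round 2 (country A proposes): country B can get 500 next round, worth 0.55 × 500 = 275 now, so country A offers 275, keeping 225.
Round 1 (country B proposes): country A can get 225 next round, worth 0.52 × 225 = 117 now. Country B offers 117 and keeps 500 − 117 = 383.

383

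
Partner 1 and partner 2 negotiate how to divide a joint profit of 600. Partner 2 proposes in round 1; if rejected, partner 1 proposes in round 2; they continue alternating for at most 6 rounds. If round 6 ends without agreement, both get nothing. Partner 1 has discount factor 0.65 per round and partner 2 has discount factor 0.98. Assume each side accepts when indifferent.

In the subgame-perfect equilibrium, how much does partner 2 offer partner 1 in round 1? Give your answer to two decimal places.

Solve by backward induction from round 6.
Round 6 (partner 1 proposes): partner 2 will accept anything ≥ 0, so partner 1 offers 0 and keeps 600.
Round 5 (partner 2 proposes): partner 1 can get 600 next round, worth 0.65 × 600 = 390 now. Partner 2 offers 390 and keeps 600 − 390 = 210.
Round 4 (partner 1 proposes): partner 2 can get 210 next round, worth 0.98 × 210 = 205.8 now, so partner 1 offers 205.8, keeping 394.2.
Round 3 (partner 2 proposes): partner 1 can get 394.2 next round, worth 0.65 × 394.2 = 256.23 now; partner 2 offers that and keeps 343.77.
Round 2 (partner 1 proposes): partner 2 can get 343.77 next round, worth 0.98 × 343.77 = 336.8946 now; partner 1 offers that and keeps 263.1054.
Round 1 (partner 2 proposes): partner 1 can get 263.1054 next round, worth 0.65 × 263.1054 = 171.01851 now, so partner 2 offers 171.01851, keeping 428.98149.

171.02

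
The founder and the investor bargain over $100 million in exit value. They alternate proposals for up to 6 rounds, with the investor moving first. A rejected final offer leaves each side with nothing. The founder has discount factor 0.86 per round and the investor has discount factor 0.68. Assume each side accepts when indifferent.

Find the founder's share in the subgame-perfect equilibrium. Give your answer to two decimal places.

Round 6 (the founder proposes): rejection yields 0 for the investor; the founder offers 0 and keeps 100.
Round 5 (the investor proposes): the founder can get 100 next round, worth 0.86 × 100 = 86 now, so the investor offers 86, keeping 14.
Round 4 (the founder proposes): the investor can get 14 next round, worth 0.68 × 14 = 9.52 now. The founder offers 9.52 and keeps 100 − 9.52 = 90.48.
Round 3 (the investor proposes): the founder can get 90.48 next round, worth 0.86 × 90.48 = 77.8128 now, so the investor offers 77.8128, keeping 22.1872.
Round 2 (the founder proposes): the investor can get 22.1872 next round, worth 0.68 × 22.1872 = 15.087296 now. The founder offers 15.087296 and keeps 100 − 15.087296 = 84.912704.
Round 1 (the investor proposes): the founder can get 84.912704 next round, worth 0.86 × 84.912704 = 73.02492544 now. The investor offers 73.02492544 and keeps 100 − 73.02492544 = 26.97507456.

73.02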